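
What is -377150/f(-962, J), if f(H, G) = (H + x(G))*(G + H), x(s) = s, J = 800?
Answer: -188575/13122 ≈ -14.371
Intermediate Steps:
f(H, G) = (G + H)² (f(H, G) = (H + G)*(G + H) = (G + H)*(G + H) = (G + H)²)
-377150/f(-962, J) = -377150/(800² + (-962)² + 2*800*(-962)) = -377150/(640000 + 925444 - 1539200) = -377150/26244 = -377150*1/26244 = -188575/13122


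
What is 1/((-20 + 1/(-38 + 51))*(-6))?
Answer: 13/1554 ≈ 0.0083655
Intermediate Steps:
1/((-20 + 1/(-38 + 51))*(-6)) = 1/((-20 + 1/13)*(-6)) = 1/(-259/13*(-6)) = 1/(1554/13) = 13/1554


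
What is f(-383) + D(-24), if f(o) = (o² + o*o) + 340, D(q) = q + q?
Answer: 293670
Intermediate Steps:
D(q) = 2*q
f(o) = 340 + 2*o² (f(o) = (o² + o²) + 340 = 2*o² + 340 = 340 + 2*o²)
f(-383) + D(-24) = (340 + 2*(-383)²) + 2*(-24) = (340 + 2*146689) - 48 = (340 + 293378) - 48 = 293718 - 48 = 293670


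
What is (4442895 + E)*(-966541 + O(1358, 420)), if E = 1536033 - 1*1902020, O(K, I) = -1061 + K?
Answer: -3939287893552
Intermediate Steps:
E = -365987 (E = 1536033 - 1902020 = -365987)
(4442895 + E)*(-966541 + O(1358, 420)) = (4442895 - 365987)*(-966541 + (-1061 + 1358)) = 4076908*(-966541 + 297) = 4076908*(-966244) = -3939287893552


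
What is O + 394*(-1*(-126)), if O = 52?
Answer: 49696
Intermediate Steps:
O + 394*(-1*(-126)) = 52 + 394*(-1*(-126)) = 52 + 394*126 = 52 + 49644 = 49696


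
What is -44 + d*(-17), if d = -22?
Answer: 330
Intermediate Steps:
-44 + d*(-17) = -44 - 22*(-17) = -44 + 374 = 330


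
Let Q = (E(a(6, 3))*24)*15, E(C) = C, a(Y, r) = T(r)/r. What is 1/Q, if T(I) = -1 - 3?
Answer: -1/480 ≈ -0.0020833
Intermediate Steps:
T(I) = -4
a(Y, r) = -4/r
Q = -480 (Q = (-4/3*24)*15 = (-4*⅓*24)*15 = -4/3*24*15 = -32*15 = -480)
1/Q = 1/(-480) = -1/480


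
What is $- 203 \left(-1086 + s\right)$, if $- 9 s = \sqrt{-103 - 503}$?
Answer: $220458 + \frac{203 i \sqrt{606}}{9} \approx 2.2046 \cdot 10^{5} + 555.25 i$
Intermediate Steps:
$s = - \frac{i \sqrt{606}}{9}$ ($s = - \frac{\sqrt{-103 - 503}}{9} = - \frac{\sqrt{-606}}{9} = - \frac{i \sqrt{606}}{9} \approx - 2.7352 i$)
$- 203 \left(-1086 + s\right) = - 203 \left(-1086 - \frac{i \sqrt{606}}{9}\right) = 220458 + \frac{203 i \sqrt{606}}{9}$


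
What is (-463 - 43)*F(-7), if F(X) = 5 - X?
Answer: -6072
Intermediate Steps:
(-463 - 43)*F(-7) = (-463 - 43)*(5 - 1*(-7)) = -506*(5 + 7) = -506*12 = -6072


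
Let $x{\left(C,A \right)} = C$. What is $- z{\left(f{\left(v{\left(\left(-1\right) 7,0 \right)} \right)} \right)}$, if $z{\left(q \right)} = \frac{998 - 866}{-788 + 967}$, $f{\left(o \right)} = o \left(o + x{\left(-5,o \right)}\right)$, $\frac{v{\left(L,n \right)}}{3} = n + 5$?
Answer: $- \frac{132}{179} \approx -0.73743$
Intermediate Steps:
$v{\left(L,n \right)} = 15 + 3 n$ ($v{\left(L,n \right)} = 3 \left(n + 5\right) = 3 \left(5 + n\right) = 15 + 3 n$)
$f{\left(o \right)} = o \left(-5 + o\right)$ ($f{\left(o \right)} = o \left(o - 5\right) = o \left(-5 + o\right)$)
$z{\left(q \right)} = \frac{132}{179}$
$- z{\left(f{\left(v{\left(\left(-1\right) 7,0 \right)} \right)} \right)} = \left(-1\right) \frac{132}{179} = - \frac{132}{179}$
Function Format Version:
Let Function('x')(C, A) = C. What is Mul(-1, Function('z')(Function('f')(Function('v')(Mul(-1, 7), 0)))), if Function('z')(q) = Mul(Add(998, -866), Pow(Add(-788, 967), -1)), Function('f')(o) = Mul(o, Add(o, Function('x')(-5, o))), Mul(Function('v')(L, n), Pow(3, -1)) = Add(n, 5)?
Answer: Rational(-132, 179) ≈ -0.73743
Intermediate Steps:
Function('v')(L, n) = Add(15, Mul(3, n)) (Function('v')(L, n) = Mul(3, Add(n, 5)) = Mul(3, Add(5, n)) = Add(15, Mul(3, n)))
Function('f')(o) = Mul(o, Add(-5, o)) (Function('f')(o) = Mul(o, Add(o, -5)) = Mul(o, Add(-5, o)))
Function('z')(q) = Rational(132, 179) (Function('z')(q) = Mul(132, Pow(179, -1)) = Mul(132, Rational(1, 179)) = Rational(132, 179))
Mul(-1, Function('z')(Function('f')(Function('v')(Mul(-1, 7), 0)))) = Mul(-1, Rational(132, 179)) = Rational(-132, 179)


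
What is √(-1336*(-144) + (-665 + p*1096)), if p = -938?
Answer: I*√836329 ≈ 914.51*I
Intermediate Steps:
√(-1336*(-144) + (-665 + p*1096)) = √(-1336*(-144) + (-665 - 938*1096)) = √(192384 + (-665 - 1028048)) = √(192384 - 1028713) = √(-836329) = I*√836329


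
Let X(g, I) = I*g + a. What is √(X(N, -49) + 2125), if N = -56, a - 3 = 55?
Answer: √4927 ≈ 70.193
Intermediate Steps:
a = 58 (a = 3 + 55 = 58)
X(g, I) = 58 + I*g (X(g, I) = I*g + 58 = 58 + I*g)
√(X(N, -49) + 2125) = √((58 - 49*(-56)) + 2125) = √((58 + 2744) + 2125) = √(2802 + 2125) = √4927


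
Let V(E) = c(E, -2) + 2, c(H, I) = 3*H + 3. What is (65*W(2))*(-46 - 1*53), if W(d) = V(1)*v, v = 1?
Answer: -51480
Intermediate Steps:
c(H, I) = 3 + 3*H
V(E) = 5 + 3*E (V(E) = (3 + 3*E) + 2 = 5 + 3*E)
W(d) = 8 (W(d) = (5 + 3*1)*1 = (5 + 3)*1 = 8*1 = 8)
(65*W(2))*(-46 - 1*53) = (65*8)*(-46 - 1*53) = 520*(-46 - 53) = 520*(-99) = -51480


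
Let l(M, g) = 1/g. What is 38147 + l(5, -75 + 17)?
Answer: 2212525/58 ≈ 38147.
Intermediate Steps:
38147 + l(5, -75 + 17) = 38147 + 1/(-75 + 17) = 38147 + 1/(-58) = 38147 - 1/58 = 2212525/58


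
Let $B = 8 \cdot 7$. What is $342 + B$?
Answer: $398$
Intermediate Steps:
$B = 56$
$342 + B = 342 + 56 = 398$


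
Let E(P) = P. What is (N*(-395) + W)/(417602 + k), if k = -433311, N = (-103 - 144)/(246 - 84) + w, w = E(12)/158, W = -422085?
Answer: 68285065/2544858 ≈ 26.833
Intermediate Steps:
w = 6/79 (w = 12/158 = 12*(1/158) = 6/79 ≈ 0.075949)
N = -18541/12798 (N = (-103 - 144)/(246 - 84) + 6/79 = -247/162 + 6/79 = -18541/12798 ≈ -1.4487)
(N*(-395) + W)/(417602 + k) = (-18541/12798*(-395) - 422085)/(417602 - 433311) = (92705/162 - 422085)/(-15709) = -68285065/162*(-1/15709) = 68285065/2544858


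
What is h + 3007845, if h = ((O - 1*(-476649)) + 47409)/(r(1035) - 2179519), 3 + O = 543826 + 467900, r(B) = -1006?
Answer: 6558679682844/2180525 ≈ 3.0078e+6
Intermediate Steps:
O = 1011723 (O = -3 + (543826 + 467900) = -3 + 1011726 = 1011723)
h = -1535781/2180525 (h = ((1011723 - 1*(-476649)) + 47409)/(-1006 - 2179519) = ((1011723 + 476649) + 47409)/(-2180525) = (1488372 + 47409)*(-1/2180525) = 1535781*(-1/2180525) = -1535781/2180525 ≈ -0.70432)
h + 3007845 = -1535781/2180525 + 3007845 = 6558679682844/2180525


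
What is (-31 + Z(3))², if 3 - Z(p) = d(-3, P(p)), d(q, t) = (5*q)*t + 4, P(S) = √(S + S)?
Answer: 2374 - 960*√6 ≈ 22.490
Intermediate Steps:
P(S) = √2*√S (P(S) = √(2*S) = √2*√S)
d(q, t) = 4 + 5*q*t (d(q, t) = 5*q*t + 4 = 4 + 5*q*t)
Z(p) = -1 + 15*√2*√p (Z(p) = 3 - (4 + 5*(-3)*(√2*√p)) = 3 - (4 - 15*√2*√p) = 3 + (-4 + 15*√2*√p) = -1 + 15*√2*√p)
(-31 + Z(3))² = (-31 + (-1 + 15*√2*√3))² = (-31 + (-1 + 15*√6))² = (-32 + 15*√6)²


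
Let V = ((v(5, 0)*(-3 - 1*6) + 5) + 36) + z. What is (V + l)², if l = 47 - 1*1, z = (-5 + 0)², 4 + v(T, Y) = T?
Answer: 10609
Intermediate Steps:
v(T, Y) = -4 + T
z = 25 (z = (-5)² = 25)
l = 46 (l = 47 - 1 = 46)
V = 57 (V = (((-4 + 5)*(-3 - 1*6) + 5) + 36) + 25 = ((1*(-3 - 6) + 5) + 36) + 25 = ((1*(-9) + 5) + 36) + 25 = ((-9 + 5) + 36) + 25 = (-4 + 36) + 25 = 32 + 25 = 57)
(V + l)² = (57 + 46)² = 103² = 10609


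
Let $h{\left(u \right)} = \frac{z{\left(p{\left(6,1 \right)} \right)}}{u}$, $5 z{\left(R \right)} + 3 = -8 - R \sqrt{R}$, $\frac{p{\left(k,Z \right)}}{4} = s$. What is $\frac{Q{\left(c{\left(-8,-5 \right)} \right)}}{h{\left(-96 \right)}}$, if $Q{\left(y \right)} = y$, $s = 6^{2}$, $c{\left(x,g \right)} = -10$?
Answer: $- \frac{4800}{1739} \approx -2.7602$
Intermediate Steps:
$s = 36$
$p{\left(k,Z \right)} = 144$ ($p{\left(k,Z \right)} = 4 \cdot 36 = 144$)
$z{\left(R \right)} = - \frac{11}{5} - \frac{R^{\frac{3}{2}}}{5}$ ($z{\left(R \right)} = - \frac{3}{5} + \frac{-8 - R \sqrt{R}}{5} = - \frac{3}{5} + \frac{-8 - R^{\frac{3}{2}}}{5} = - \frac{3}{5} - \left(\frac{8}{5} + \frac{R^{\frac{3}{2}}}{5}\right) = - \frac{11}{5} - \frac{R^{\frac{3}{2}}}{5}$)
$h{\left(u \right)} = - \frac{1739}{5 u}$ ($h{\left(u \right)} = \frac{- \frac{11}{5} - \frac{144^{\frac{3}{2}}}{5}}{u} = \frac{- \frac{11}{5} - \frac{1728}{5}}{u} = - \frac{1739}{5 u}$)
$\frac{Q{\left(c{\left(-8,-5 \right)} \right)}}{h{\left(-96 \right)}} = - \frac{10}{\left(- \frac{1739}{5}\right) \frac{1}{-96}} = - \frac{10}{\left(- \frac{1739}{5}\right) \left(- \frac{1}{96}\right)} = - \frac{10}{\frac{1739}{480}} = \left(-10\right) \frac{480}{1739} = - \frac{4800}{1739}$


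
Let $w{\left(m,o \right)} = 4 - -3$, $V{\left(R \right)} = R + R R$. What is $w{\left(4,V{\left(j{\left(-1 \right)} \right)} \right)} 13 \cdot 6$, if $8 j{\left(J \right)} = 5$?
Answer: $546$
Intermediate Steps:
$j{\left(J \right)} = \frac{5}{8}$ ($j{\left(J \right)} = \frac{1}{8} \cdot 5 = \frac{5}{8}$)
$V{\left(R \right)} = R + R^{2}$
$w{\left(m,o \right)} = 7$ ($w{\left(m,o \right)} = 4 + 3 = 7$)
$w{\left(4,V{\left(j{\left(-1 \right)} \right)} \right)} 13 \cdot 6 = 7 \cdot 13 \cdot 6 = 91 \cdot 6 = 546$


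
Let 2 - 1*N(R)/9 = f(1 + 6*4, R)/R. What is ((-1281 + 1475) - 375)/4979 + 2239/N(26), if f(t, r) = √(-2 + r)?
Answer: 1883463074/15011685 + 29107*√6/6030 ≈ 137.29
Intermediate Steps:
N(R) = 18 - 9*√(-2 + R)/R
((-1281 + 1475) - 375)/4979 + 2239/N(26) = ((-1281 + 1475) - 375)/4979 + 2239/(18 - 9*√(-2 + 26)/26) = (194 - 375)*(1/4979) + 2239/(18 - 9*1/26*√24) = -181*1/4979 + 2239/(18 - 9*1/26*2*√6) = -181/4979 + 2239/(18 - 9*√6/13)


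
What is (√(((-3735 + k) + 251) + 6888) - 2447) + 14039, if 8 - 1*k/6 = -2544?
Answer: 11592 + 2*√4679 ≈ 11729.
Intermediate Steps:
k = 15312 (k = 48 - 6*(-2544) = 48 + 15264 = 15312)
(√(((-3735 + k) + 251) + 6888) - 2447) + 14039 = (√(((-3735 + 15312) + 251) + 6888) - 2447) + 14039 = (√((11577 + 251) + 6888) - 2447) + 14039 = (√(11828 + 6888) - 2447) + 14039 = (√18716 - 2447) + 14039 = (2*√4679 - 2447) + 14039 = (-2447 + 2*√4679) + 14039 = 11592 + 2*√4679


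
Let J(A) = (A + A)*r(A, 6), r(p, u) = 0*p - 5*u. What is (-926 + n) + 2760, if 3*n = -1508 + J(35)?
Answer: 1894/3 ≈ 631.33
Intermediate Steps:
r(p, u) = -5*u (r(p, u) = 0 - 5*u = -5*u)
J(A) = -60*A (J(A) = (A + A)*(-5*6) = (2*A)*(-30) = -60*A)
n = -3608/3 (n = (-1508 - 60*35)/3 = (-1508 - 2100)/3 = (⅓)*(-3608) = -3608/3 ≈ -1202.7)
(-926 + n) + 2760 = (-926 - 3608/3) + 2760 = -6386/3 + 2760 = 1894/3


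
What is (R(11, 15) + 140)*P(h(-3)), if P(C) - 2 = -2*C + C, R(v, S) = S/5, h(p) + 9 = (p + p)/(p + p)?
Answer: 1430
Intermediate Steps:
h(p) = -8 (h(p) = -9 + (p + p)/(p + p) = -9 + (2*p)/((2*p)) = -9 + (2*p)*(1/(2*p)) = -9 + 1 = -8)
R(v, S) = S/5 (R(v, S) = S*(⅕) = S/5)
P(C) = 2 - C (P(C) = 2 + (-2*C + C) = 2 - C)
(R(11, 15) + 140)*P(h(-3)) = ((⅕)*15 + 140)*(2 - 1*(-8)) = (3 + 140)*(2 + 8) = 143*10 = 1430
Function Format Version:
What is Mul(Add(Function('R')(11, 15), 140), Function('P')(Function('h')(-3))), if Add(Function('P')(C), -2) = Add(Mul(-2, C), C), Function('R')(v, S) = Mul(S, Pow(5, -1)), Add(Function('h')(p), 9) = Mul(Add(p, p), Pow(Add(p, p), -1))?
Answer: 1430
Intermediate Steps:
Function('h')(p) = -8 (Function('h')(p) = Add(-9, Mul(Add(p, p), Pow(Add(p, p), -1))) = Add(-9, Mul(Mul(2, p), Pow(Mul(2, p), -1))) = Add(-9, Mul(Mul(2, p), Mul(Rational(1, 2), Pow(p, -1)))) = Add(-9, 1) = -8)
Function('R')(v, S) = Mul(Rational(1, 5), S) (Function('R')(v, S) = Mul(S, Rational(1, 5)) = Mul(Rational(1, 5), S))
Function('P')(C) = Add(2, Mul(-1, C)) (Function('P')(C) = Add(2, Add(Mul(-2, C), C)) = Add(2, Mul(-1, C)))
Mul(Add(Function('R')(11, 15), 140), Function('P')(Function('h')(-3))) = Mul(Add(Mul(Rational(1, 5), 15), 140), Add(2, Mul(-1, -8))) = Mul(Add(3, 140), Add(2, 8)) = Mul(143, 10) = 1430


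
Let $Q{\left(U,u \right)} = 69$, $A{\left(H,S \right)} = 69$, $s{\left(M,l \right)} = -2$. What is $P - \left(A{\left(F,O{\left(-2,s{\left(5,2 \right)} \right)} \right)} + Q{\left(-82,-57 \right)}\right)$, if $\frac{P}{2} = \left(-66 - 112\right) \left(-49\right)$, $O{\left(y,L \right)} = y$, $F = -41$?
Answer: $17306$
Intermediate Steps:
$P = 17444$ ($P = 2 \left(-66 - 112\right) \left(-49\right) = 2 \left(\left(-178\right) \left(-49\right)\right) = 2 \cdot 8722 = 17444$)
$P - \left(A{\left(F,O{\left(-2,s{\left(5,2 \right)} \right)} \right)} + Q{\left(-82,-57 \right)}\right) = 17444 - \left(69 + 69\right) = 17444 - 138 = 17306$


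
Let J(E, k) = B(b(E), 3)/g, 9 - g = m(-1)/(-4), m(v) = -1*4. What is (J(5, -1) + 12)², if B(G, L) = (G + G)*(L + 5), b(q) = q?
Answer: 484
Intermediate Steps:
B(G, L) = 2*G*(5 + L) (B(G, L) = (2*G)*(5 + L) = 2*G*(5 + L))
m(v) = -4
g = 8 (g = 9 - (-4)/(-4) = 9 - (-4)*(-1)/4 = 9 - 1*1 = 9 - 1 = 8)
J(E, k) = 2*E (J(E, k) = (2*E*(5 + 3))/8 = (2*E*8)*(⅛) = (16*E)*(⅛) = 2*E)
(J(5, -1) + 12)² = (2*5 + 12)² = (10 + 12)² = 22² = 484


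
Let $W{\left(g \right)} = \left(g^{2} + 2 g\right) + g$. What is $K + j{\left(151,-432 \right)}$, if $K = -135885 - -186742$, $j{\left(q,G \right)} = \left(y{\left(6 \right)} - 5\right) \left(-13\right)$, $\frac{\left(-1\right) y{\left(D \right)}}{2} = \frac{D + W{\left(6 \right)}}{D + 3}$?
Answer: $\frac{153286}{3} \approx 51095.0$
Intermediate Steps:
$W{\left(g \right)} = g^{2} + 3 g$
$y{\left(D \right)} = - \frac{2 \left(54 + D\right)}{3 + D}$ ($y{\left(D \right)} = - 2 \frac{D + 6 \left(3 + 6\right)}{D + 3} = - 2 \frac{D + 6 \cdot 9}{3 + D} = - 2 \frac{D + 54}{3 + D} = - 2 \frac{54 + D}{3 + D} = - \frac{2 \left(54 + D\right)}{3 + D}$)
$j{\left(q,G \right)} = \frac{715}{3}$ ($j{\left(q,G \right)} = \left(\frac{2 \left(-54 - 6\right)}{3 + 6} - 5\right) \left(-13\right) = \left(\frac{2 \left(-54 - 6\right)}{9} - 5\right) \left(-13\right) = \left(2 \cdot \frac{1}{9} \left(-60\right) - 5\right) \left(-13\right) = \left(- \frac{40}{3} - 5\right) \left(-13\right) = \left(- \frac{55}{3}\right) \left(-13\right) = \frac{715}{3}$)
$K = 50857$ ($K = -135885 + 186742 = 50857$)
$K + j{\left(151,-432 \right)} = 50857 + \frac{715}{3} = \frac{153286}{3}$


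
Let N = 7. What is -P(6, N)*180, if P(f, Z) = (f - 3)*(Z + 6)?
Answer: -7020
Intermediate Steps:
P(f, Z) = (-3 + f)*(6 + Z)
-P(6, N)*180 = -(-18 - 3*7 + 6*6 + 7*6)*180 = -(-18 - 21 + 36 + 42)*180 = -39*180 = -1*7020 = -7020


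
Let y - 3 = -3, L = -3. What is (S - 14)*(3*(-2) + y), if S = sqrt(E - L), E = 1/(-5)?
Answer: 84 - 6*sqrt(70)/5 ≈ 73.960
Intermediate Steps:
y = 0 (y = 3 - 3 = 0)
E = -1/5 ≈ -0.20000
S = sqrt(70)/5 (S = sqrt(-1/5 - 1*(-3)) = sqrt(-1/5 + 3) = sqrt(14/5) = sqrt(70)/5 ≈ 1.6733)
(S - 14)*(3*(-2) + y) = (sqrt(70)/5 - 14)*(3*(-2) + 0) = (-14 + sqrt(70)/5)*(-6 + 0) = (-14 + sqrt(70)/5)*(-6) = 84 - 6*sqrt(70)/5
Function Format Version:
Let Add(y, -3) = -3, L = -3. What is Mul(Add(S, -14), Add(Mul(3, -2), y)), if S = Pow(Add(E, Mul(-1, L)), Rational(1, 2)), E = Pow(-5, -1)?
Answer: Add(84, Mul(Rational(-6, 5), Pow(70, Rational(1, 2)))) ≈ 73.960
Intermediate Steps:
y = 0 (y = Add(3, -3) = 0)
E = Rational(-1, 5) ≈ -0.20000
S = Mul(Rational(1, 5), Pow(70, Rational(1, 2))) (S = Pow(Add(Rational(-1, 5), Mul(-1, -3)), Rational(1, 2)) = Pow(Add(Rational(-1, 5), 3), Rational(1, 2)) = Pow(Rational(14, 5), Rational(1, 2)) = Mul(Rational(1, 5), Pow(70, Rational(1, 2))) ≈ 1.6733)
Mul(Add(S, -14), Add(Mul(3, -2), y)) = Mul(Add(Mul(Rational(1, 5), Pow(70, Rational(1, 2))), -14), Add(Mul(3, -2), 0)) = Mul(Add(-14, Mul(Rational(1, 5), Pow(70, Rational(1, 2)))), Add(-6, 0)) = Mul(Add(-14, Mul(Rational(1, 5), Pow(70, Rational(1, 2)))), -6) = Add(84, Mul(Rational(-6, 5), Pow(70, Rational(1, 2))))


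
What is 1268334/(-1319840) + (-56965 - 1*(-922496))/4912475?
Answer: -508829663161/648368100400 ≈ -0.78479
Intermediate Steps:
1268334/(-1319840) + (-56965 - 1*(-922496))/4912475 = 1268334*(-1/1319840) + (-56965 + 922496)*(1/4912475) = -634167/659920 + 865531*(1/4912475) = -634167/659920 + 865531/4912475 = -508829663161/648368100400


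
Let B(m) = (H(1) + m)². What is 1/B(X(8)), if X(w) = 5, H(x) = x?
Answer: 1/36 ≈ 0.027778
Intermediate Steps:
B(m) = (1 + m)²
1/B(X(8)) = 1/((1 + 5)²) = 1/(6²) = 1/36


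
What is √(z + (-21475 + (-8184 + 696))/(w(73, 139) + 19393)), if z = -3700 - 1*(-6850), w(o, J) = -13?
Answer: √295632389265/9690 ≈ 56.112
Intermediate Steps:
z = 3150 (z = -3700 + 6850 = 3150)
√(z + (-21475 + (-8184 + 696))/(w(73, 139) + 19393)) = √(3150 + (-21475 + (-8184 + 696))/(-13 + 19393)) = √(3150 + (-21475 - 7488)/19380) = √(3150 - 28963*1/19380) = √(3150 - 28963/19380) = √(61018037/19380) = √295632389265/9690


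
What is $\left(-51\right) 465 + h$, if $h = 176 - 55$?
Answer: $-23594$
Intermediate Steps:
$h = 121$
$\left(-51\right) 465 + h = \left(-51\right) 465 + 121 = -23715 + 121 = -23594$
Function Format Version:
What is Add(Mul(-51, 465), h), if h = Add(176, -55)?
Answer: -23594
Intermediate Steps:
h = 121
Add(Mul(-51, 465), h) = Add(Mul(-51, 465), 121) = Add(-23715, 121) = -23594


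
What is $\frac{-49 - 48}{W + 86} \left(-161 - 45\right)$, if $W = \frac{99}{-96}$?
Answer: $\frac{639424}{2719} \approx 235.17$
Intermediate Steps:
$W = - \frac{33}{32}$ ($W = 99 \left(- \frac{1}{96}\right) = - \frac{33}{32} \approx -1.0313$)
$\frac{-49 - 48}{W + 86} \left(-161 - 45\right) = \frac{-49 - 48}{- \frac{33}{32} + 86} \left(-161 - 45\right) = - \frac{97}{\frac{2719}{32}} \left(-161 - 45\right) = \left(-97\right) \frac{32}{2719} \left(-206\right) = \left(- \frac{3104}{2719}\right) \left(-206\right) = \frac{639424}{2719}$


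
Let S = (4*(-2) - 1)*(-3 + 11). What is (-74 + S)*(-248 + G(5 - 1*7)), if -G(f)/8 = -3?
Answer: 32704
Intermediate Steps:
G(f) = 24 (G(f) = -8*(-3) = 24)
S = -72 (S = (-8 - 1)*8 = -9*8 = -72)
(-74 + S)*(-248 + G(5 - 1*7)) = (-74 - 72)*(-248 + 24) = -146*(-224) = 32704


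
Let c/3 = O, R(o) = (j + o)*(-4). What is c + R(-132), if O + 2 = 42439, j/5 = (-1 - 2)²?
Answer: 127659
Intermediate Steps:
j = 45 (j = 5*(-1 - 2)² = 5*(-3)² = 5*9 = 45)
O = 42437 (O = -2 + 42439 = 42437)
R(o) = -180 - 4*o (R(o) = (45 + o)*(-4) = -180 - 4*o)
c = 127311 (c = 3*42437 = 127311)
c + R(-132) = 127311 + (-180 - 4*(-132)) = 127311 + (-180 + 528) = 127311 + 348 = 127659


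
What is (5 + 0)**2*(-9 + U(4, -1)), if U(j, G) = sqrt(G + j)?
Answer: -225 + 25*sqrt(3) ≈ -181.70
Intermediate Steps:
(5 + 0)**2*(-9 + U(4, -1)) = (5 + 0)**2*(-9 + sqrt(-1 + 4)) = 5**2*(-9 + sqrt(3)) = 25*(-9 + sqrt(3)) = -225 + 25*sqrt(3)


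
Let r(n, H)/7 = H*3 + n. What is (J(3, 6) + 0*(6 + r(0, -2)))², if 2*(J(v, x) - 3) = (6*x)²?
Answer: 423801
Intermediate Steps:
r(n, H) = 7*n + 21*H (r(n, H) = 7*(H*3 + n) = 7*(3*H + n) = 7*(n + 3*H) = 7*n + 21*H)
J(v, x) = 3 + 18*x² (J(v, x) = 3 + (6*x)²/2 = 3 + (36*x²)/2 = 3 + 18*x²)
(J(3, 6) + 0*(6 + r(0, -2)))² = ((3 + 18*6²) + 0*(6 + (7*0 + 21*(-2))))² = ((3 + 18*36) + 0*(6 + (0 - 42)))² = ((3 + 648) + 0*(6 - 42))² = (651 + 0*(-36))² = (651 + 0)² = 651² = 423801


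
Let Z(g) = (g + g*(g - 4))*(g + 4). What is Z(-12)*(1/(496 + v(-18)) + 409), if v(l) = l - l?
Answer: -18257850/31 ≈ -5.8896e+5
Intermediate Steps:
Z(g) = (4 + g)*(g + g*(-4 + g)) (Z(g) = (g + g*(-4 + g))*(4 + g) = (4 + g)*(g + g*(-4 + g)))
v(l) = 0
Z(-12)*(1/(496 + v(-18)) + 409) = (-12*(-12 - 12 + (-12)²))*(1/(496 + 0) + 409) = (-12*(-12 - 12 + 144))*(1/496 + 409) = (-12*120)*(1/496 + 409) = -1440*202865/496 = -18257850/31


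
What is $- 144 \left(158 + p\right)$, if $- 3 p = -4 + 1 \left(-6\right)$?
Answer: $-23232$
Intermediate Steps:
$p = \frac{10}{3}$ ($p = - \frac{-4 + 1 \left(-6\right)}{3} = - \frac{-4 - 6}{3} = \left(- \frac{1}{3}\right) \left(-10\right) = \frac{10}{3} \approx 3.3333$)
$- 144 \left(158 + p\right) = - 144 \left(158 + \frac{10}{3}\right) = \left(-144\right) \frac{484}{3} = -23232$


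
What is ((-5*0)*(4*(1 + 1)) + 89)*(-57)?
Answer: -5073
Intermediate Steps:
((-5*0)*(4*(1 + 1)) + 89)*(-57) = (0*(4*2) + 89)*(-57) = (0*8 + 89)*(-57) = (0 + 89)*(-57) = 89*(-57) = -5073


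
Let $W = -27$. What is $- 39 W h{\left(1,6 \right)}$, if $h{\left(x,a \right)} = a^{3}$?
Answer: $227448$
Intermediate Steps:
$- 39 W h{\left(1,6 \right)} = \left(-39\right) \left(-27\right) 6^{3} = 1053 \cdot 216 = 227448$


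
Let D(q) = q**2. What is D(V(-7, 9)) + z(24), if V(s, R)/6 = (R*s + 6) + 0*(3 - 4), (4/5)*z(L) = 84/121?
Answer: 14152749/121 ≈ 1.1696e+5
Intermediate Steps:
z(L) = 105/121 (z(L) = 5*(84/121)/4 = 5*(84*(1/121))/4 = (5/4)*(84/121) = 105/121)
V(s, R) = 36 + 6*R*s (V(s, R) = 6*((R*s + 6) + 0*(3 - 4)) = 6*((6 + R*s) + 0*(-1)) = 6*((6 + R*s) + 0) = 6*(6 + R*s) = 36 + 6*R*s)
D(V(-7, 9)) + z(24) = (36 + 6*9*(-7))**2 + 105/121 = (36 - 378)**2 + 105/121 = (-342)**2 + 105/121 = 116964 + 105/121 = 14152749/121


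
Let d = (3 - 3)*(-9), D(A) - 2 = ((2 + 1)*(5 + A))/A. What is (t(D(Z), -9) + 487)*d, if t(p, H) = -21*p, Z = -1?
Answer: 0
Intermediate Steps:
D(A) = 2 + (15 + 3*A)/A (D(A) = 2 + ((2 + 1)*(5 + A))/A = 2 + (3*(5 + A))/A = 2 + (15 + 3*A)/A)
d = 0 (d = 0*(-9) = 0)
(t(D(Z), -9) + 487)*d = (-21*(5 + 15/(-1)) + 487)*0 = (-21*(5 + 15*(-1)) + 487)*0 = (-21*(5 - 15) + 487)*0 = (-21*(-10) + 487)*0 = (210 + 487)*0 = 697*0 = 0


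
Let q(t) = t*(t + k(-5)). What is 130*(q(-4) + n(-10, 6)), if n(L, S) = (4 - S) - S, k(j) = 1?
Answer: 520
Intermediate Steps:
n(L, S) = 4 - 2*S
q(t) = t*(1 + t) (q(t) = t*(t + 1) = t*(1 + t))
130*(q(-4) + n(-10, 6)) = 130*(-4*(1 - 4) + (4 - 2*6)) = 130*(-4*(-3) + (4 - 12)) = 130*(12 - 8) = 130*4 = 520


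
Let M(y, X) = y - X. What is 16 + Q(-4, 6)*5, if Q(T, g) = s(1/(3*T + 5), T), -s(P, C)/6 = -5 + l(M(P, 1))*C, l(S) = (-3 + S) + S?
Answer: -3278/7 ≈ -468.29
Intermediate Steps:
l(S) = -3 + 2*S
s(P, C) = 30 - 6*C*(-5 + 2*P) (s(P, C) = -6*(-5 + (-3 + 2*(P - 1*1))*C) = -6*(-5 + (-3 + 2*(P - 1))*C) = -6*(-5 + (-3 + 2*(-1 + P))*C) = -6*(-5 + (-3 + (-2 + 2*P))*C) = -6*(-5 + (-5 + 2*P)*C) = -6*(-5 + C*(-5 + 2*P)) = 30 - 6*C*(-5 + 2*P))
Q(T, g) = 30 - 6*T*(-5 + 2/(5 + 3*T)) (Q(T, g) = 30 - 6*T*(-5 + 2/(3*T + 5)) = 30 - 6*T*(-5 + 2/(5 + 3*T)))
16 + Q(-4, 6)*5 = 16 + (6*(25 + 15*(-4)² + 38*(-4))/(5 + 3*(-4)))*5 = 16 + (6*(25 + 15*16 - 152)/(5 - 12))*5 = 16 + (6*(25 + 240 - 152)/(-7))*5 = 16 + (6*(-⅐)*113)*5 = 16 - 678/7*5 = 16 - 3390/7 = -3278/7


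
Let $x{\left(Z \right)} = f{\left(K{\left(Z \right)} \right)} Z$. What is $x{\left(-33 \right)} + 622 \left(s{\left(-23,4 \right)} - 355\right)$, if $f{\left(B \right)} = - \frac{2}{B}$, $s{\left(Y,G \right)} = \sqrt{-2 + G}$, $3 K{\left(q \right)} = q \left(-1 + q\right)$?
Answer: $- \frac{3753767}{17} + 622 \sqrt{2} \approx -2.1993 \cdot 10^{5}$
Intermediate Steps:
$K{\left(q \right)} = \frac{q \left(-1 + q\right)}{3}$
$x{\left(Z \right)} = - \frac{6}{-1 + Z}$ ($x{\left(Z \right)} = - \frac{2}{\frac{1}{3} Z \left(-1 + Z\right)} Z = - 2 \frac{3}{Z \left(-1 + Z\right)} Z = - \frac{6}{Z \left(-1 + Z\right)} Z = - \frac{6}{-1 + Z}$)
$x{\left(-33 \right)} + 622 \left(s{\left(-23,4 \right)} - 355\right) = - \frac{6}{-1 - 33} + 622 \left(\sqrt{-2 + 4} - 355\right) = - \frac{6}{-34} + 622 \left(\sqrt{2} - 355\right) = \left(-6\right) \left(- \frac{1}{34}\right) + 622 \left(-355 + \sqrt{2}\right) = \frac{3}{17} - \left(220810 - 622 \sqrt{2}\right) = - \frac{3753767}{17} + 622 \sqrt{2}$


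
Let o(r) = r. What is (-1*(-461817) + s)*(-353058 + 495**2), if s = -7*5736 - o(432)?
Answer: -45507064689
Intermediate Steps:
s = -40584 (s = -7*5736 - 1*432 = -40152 - 432 = -40584)
(-1*(-461817) + s)*(-353058 + 495**2) = (-1*(-461817) - 40584)*(-353058 + 495**2) = (461817 - 40584)*(-353058 + 245025) = 421233*(-108033) = -45507064689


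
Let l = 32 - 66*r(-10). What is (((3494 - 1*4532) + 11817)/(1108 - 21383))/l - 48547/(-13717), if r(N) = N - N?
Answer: 729056699/206967200 ≈ 3.5226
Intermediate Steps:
r(N) = 0
l = 32 (l = 32 - 66*0 = 32 + 0 = 32)
(((3494 - 1*4532) + 11817)/(1108 - 21383))/l - 48547/(-13717) = (((3494 - 1*4532) + 11817)/(1108 - 21383))/32 - 48547/(-13717) = (((3494 - 4532) + 11817)/(-20275))*(1/32) - 48547*(-1/13717) = ((-1038 + 11817)*(-1/20275))*(1/32) + 1129/319 = (10779*(-1/20275))*(1/32) + 1129/319 = -10779/20275*1/32 + 1129/319 = -10779/648800 + 1129/319 = 729056699/206967200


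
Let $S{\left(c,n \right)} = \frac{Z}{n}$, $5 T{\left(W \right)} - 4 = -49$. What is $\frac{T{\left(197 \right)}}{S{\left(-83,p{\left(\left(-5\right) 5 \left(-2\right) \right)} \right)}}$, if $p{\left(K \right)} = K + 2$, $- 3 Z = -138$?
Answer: $- \frac{234}{23} \approx -10.174$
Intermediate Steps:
$T{\left(W \right)} = -9$ ($T{\left(W \right)} = \frac{4}{5} + \frac{1}{5} \left(-49\right) = \frac{4}{5} - \frac{49}{5} = -9$)
$Z = 46$ ($Z = \left(- \frac{1}{3}\right) \left(-138\right) = 46$)
$p{\left(K \right)} = 2 + K$
$S{\left(c,n \right)} = \frac{46}{n}$
$\frac{T{\left(197 \right)}}{S{\left(-83,p{\left(\left(-5\right) 5 \left(-2\right) \right)} \right)}} = - \frac{9}{46 \frac{1}{2 + \left(-5\right) 5 \left(-2\right)}} = - \frac{9}{46 \frac{1}{2 - -50}} = - \frac{9}{46 \frac{1}{2 + 50}} = - \frac{9}{46 \cdot \frac{1}{52}} = - \frac{9}{\frac{23}{26}} = \left(-9\right) \frac{26}{23} = - \frac{234}{23}$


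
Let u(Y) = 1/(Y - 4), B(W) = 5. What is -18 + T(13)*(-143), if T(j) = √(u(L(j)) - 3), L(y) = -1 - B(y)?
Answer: -18 - 143*I*√310/10 ≈ -18.0 - 251.78*I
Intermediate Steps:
L(y) = -6 (L(y) = -1 - 1*5 = -1 - 5 = -6)
u(Y) = 1/(-4 + Y)
T(j) = I*√310/10 (T(j) = √(1/(-4 - 6) - 3) = √(1/(-10) - 3) = √(-⅒ - 3) = √(-31/10) = I*√310/10)
-18 + T(13)*(-143) = -18 + (I*√310/10)*(-143) = -18 - 143*I*√310/10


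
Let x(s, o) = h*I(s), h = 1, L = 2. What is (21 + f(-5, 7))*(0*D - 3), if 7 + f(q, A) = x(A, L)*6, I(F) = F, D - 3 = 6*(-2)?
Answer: -168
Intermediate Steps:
D = -9 (D = 3 + 6*(-2) = 3 - 12 = -9)
x(s, o) = s (x(s, o) = 1*s = s)
f(q, A) = -7 + 6*A (f(q, A) = -7 + A*6 = -7 + 6*A)
(21 + f(-5, 7))*(0*D - 3) = (21 + (-7 + 6*7))*(0*(-9) - 3) = (21 + (-7 + 42))*(0 - 3) = (21 + 35)*(-3) = 56*(-3) = -168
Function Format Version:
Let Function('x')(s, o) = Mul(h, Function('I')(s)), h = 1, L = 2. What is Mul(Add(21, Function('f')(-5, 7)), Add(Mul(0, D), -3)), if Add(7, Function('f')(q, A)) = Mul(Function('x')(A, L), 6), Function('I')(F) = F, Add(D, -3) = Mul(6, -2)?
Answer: -168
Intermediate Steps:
D = -9 (D = Add(3, Mul(6, -2)) = Add(3, -12) = -9)
Function('x')(s, o) = s (Function('x')(s, o) = Mul(1, s) = s)
Function('f')(q, A) = Add(-7, Mul(6, A)) (Function('f')(q, A) = Add(-7, Mul(A, 6)) = Add(-7, Mul(6, A)))
Mul(Add(21, Function('f')(-5, 7)), Add(Mul(0, D), -3)) = Mul(Add(21, Add(-7, Mul(6, 7))), Add(Mul(0, -9), -3)) = Mul(Add(21, Add(-7, 42)), Add(0, -3)) = Mul(Add(21, 35), -3) = Mul(56, -3) = -168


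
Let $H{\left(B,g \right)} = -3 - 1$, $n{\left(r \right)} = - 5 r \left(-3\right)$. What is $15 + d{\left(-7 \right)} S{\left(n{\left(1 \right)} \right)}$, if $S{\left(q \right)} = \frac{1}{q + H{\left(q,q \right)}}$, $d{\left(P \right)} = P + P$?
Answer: $\frac{151}{11} \approx 13.727$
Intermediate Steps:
$d{\left(P \right)} = 2 P$
$n{\left(r \right)} = 15 r$
$H{\left(B,g \right)} = -4$
$S{\left(q \right)} = \frac{1}{-4 + q}$ ($S{\left(q \right)} = \frac{1}{q - 4} = \frac{1}{-4 + q}$)
$15 + d{\left(-7 \right)} S{\left(n{\left(1 \right)} \right)} = 15 + \frac{2 \left(-7\right)}{-4 + 15 \cdot 1} = 15 - \frac{14}{-4 + 15} = 15 - \frac{14}{11} = \frac{151}{11}$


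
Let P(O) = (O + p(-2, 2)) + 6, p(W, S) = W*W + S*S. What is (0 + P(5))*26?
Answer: 494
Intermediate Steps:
p(W, S) = S² + W² (p(W, S) = W² + S² = S² + W²)
P(O) = 14 + O (P(O) = (O + (2² + (-2)²)) + 6 = (O + (4 + 4)) + 6 = (O + 8) + 6 = (8 + O) + 6 = 14 + O)
(0 + P(5))*26 = (0 + (14 + 5))*26 = (0 + 19)*26 = 19*26 = 494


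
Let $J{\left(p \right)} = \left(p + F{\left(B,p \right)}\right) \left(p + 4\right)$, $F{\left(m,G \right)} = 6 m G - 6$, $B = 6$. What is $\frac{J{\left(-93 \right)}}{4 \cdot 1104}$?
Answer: $\frac{102261}{1472} \approx 69.471$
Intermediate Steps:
$F{\left(m,G \right)} = -6 + 6 G m$ ($F{\left(m,G \right)} = 6 G m - 6 = -6 + 6 G m$)
$J{\left(p \right)} = \left(-6 + 37 p\right) \left(4 + p\right)$ ($J{\left(p \right)} = \left(p + \left(-6 + 6 p 6\right)\right) \left(p + 4\right) = \left(p + \left(-6 + 36 p\right)\right) \left(4 + p\right) = \left(-6 + 37 p\right) \left(4 + p\right)$)
$\frac{J{\left(-93 \right)}}{4 \cdot 1104} = \frac{-24 + 37 \left(-93\right)^{2} + 142 \left(-93\right)}{4 \cdot 1104} = \frac{-24 + 37 \cdot 8649 - 13206}{4416} = \left(-24 + 320013 - 13206\right) \frac{1}{4416} = 306783 \cdot \frac{1}{4416} = \frac{102261}{1472}$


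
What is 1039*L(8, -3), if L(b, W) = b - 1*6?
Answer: 2078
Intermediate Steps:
L(b, W) = -6 + b (L(b, W) = b - 6 = -6 + b)
1039*L(8, -3) = 1039*(-6 + 8) = 1039*2 = 2078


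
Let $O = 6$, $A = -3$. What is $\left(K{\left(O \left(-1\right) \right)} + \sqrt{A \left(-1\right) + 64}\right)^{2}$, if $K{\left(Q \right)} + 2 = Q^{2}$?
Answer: $\left(34 + \sqrt{67}\right)^{2} \approx 1779.6$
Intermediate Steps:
$K{\left(Q \right)} = -2 + Q^{2}$
$\left(K{\left(O \left(-1\right) \right)} + \sqrt{A \left(-1\right) + 64}\right)^{2} = \left(\left(-2 + \left(6 \left(-1\right)\right)^{2}\right) + \sqrt{\left(-3\right) \left(-1\right) + 64}\right)^{2} = \left(\left(-2 + \left(-6\right)^{2}\right) + \sqrt{3 + 64}\right)^{2} = \left(\left(-2 + 36\right) + \sqrt{67}\right)^{2} = \left(34 + \sqrt{67}\right)^{2}$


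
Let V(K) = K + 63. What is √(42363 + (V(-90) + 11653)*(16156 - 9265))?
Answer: √80157129 ≈ 8953.0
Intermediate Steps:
V(K) = 63 + K
√(42363 + (V(-90) + 11653)*(16156 - 9265)) = √(42363 + ((63 - 90) + 11653)*(16156 - 9265)) = √(42363 + (-27 + 11653)*6891) = √(42363 + 11626*6891) = √(42363 + 80114766) = √80157129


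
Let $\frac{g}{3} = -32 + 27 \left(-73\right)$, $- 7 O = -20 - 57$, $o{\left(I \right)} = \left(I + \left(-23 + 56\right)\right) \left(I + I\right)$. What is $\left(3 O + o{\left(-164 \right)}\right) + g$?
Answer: $36992$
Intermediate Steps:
$o{\left(I \right)} = 2 I \left(33 + I\right)$ ($o{\left(I \right)} = \left(I + 33\right) 2 I = \left(33 + I\right) 2 I = 2 I \left(33 + I\right)$)
$O = 11$ ($O = - \frac{-20 - 57}{7} = \left(- \frac{1}{7}\right) \left(-77\right) = 11$)
$g = -6009$ ($g = 3 \left(-32 + 27 \left(-73\right)\right) = 3 \left(-32 - 1971\right) = 3 \left(-2003\right) = -6009$)
$\left(3 O + o{\left(-164 \right)}\right) + g = \left(3 \cdot 11 + 2 \left(-164\right) \left(33 - 164\right)\right) - 6009 = \left(33 + 2 \left(-164\right) \left(-131\right)\right) - 6009 = \left(33 + 42968\right) - 6009 = 43001 - 6009 = 36992$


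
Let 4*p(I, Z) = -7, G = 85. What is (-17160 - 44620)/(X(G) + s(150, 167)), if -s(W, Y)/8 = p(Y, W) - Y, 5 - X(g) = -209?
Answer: -15445/391 ≈ -39.501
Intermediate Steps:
p(I, Z) = -7/4 (p(I, Z) = (¼)*(-7) = -7/4)
X(g) = 214 (X(g) = 5 - 1*(-209) = 5 + 209 = 214)
s(W, Y) = 14 + 8*Y (s(W, Y) = -8*(-7/4 - Y) = 14 + 8*Y)
(-17160 - 44620)/(X(G) + s(150, 167)) = (-17160 - 44620)/(214 + (14 + 8*167)) = -61780/(214 + (14 + 1336)) = -61780/(214 + 1350) = -61780/1564 = -61780*1/1564 = -15445/391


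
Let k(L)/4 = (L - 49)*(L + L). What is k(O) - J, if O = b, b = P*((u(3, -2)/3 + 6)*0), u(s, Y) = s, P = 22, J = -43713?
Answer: 43713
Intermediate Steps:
b = 0 (b = 22*((3/3 + 6)*0) = 22*((3*(1/3) + 6)*0) = 22*((1 + 6)*0) = 22*(7*0) = 22*0 = 0)
O = 0
k(L) = 8*L*(-49 + L) (k(L) = 4*((L - 49)*(L + L)) = 4*((-49 + L)*(2*L)) = 4*(2*L*(-49 + L)) = 8*L*(-49 + L))
k(O) - J = 8*0*(-49 + 0) - 1*(-43713) = 8*0*(-49) + 43713 = 0 + 43713 = 43713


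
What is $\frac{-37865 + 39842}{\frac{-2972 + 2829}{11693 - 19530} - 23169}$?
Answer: $- \frac{15493749}{181575310} \approx -0.08533$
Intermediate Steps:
$\frac{-37865 + 39842}{\frac{-2972 + 2829}{11693 - 19530} - 23169} = \frac{1977}{- \frac{143}{-7837} - 23169} = \frac{1977}{\left(-143\right) \left(- \frac{1}{7837}\right) - 23169} = \frac{1977}{\frac{143}{7837} - 23169} = \frac{1977}{- \frac{181575310}{7837}} = 1977 \left(- \frac{7837}{181575310}\right) = - \frac{15493749}{181575310}$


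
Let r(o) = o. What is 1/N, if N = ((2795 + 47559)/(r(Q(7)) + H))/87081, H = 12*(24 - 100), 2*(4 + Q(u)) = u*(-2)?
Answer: -80375763/50354 ≈ -1596.2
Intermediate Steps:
Q(u) = -4 - u (Q(u) = -4 + (u*(-2))/2 = -4 + (-2*u)/2 = -4 - u)
H = -912 (H = 12*(-76) = -912)
N = -50354/80375763 (N = ((2795 + 47559)/((-4 - 1*7) - 912))/87081 = (50354/((-4 - 7) - 912))*(1/87081) = (50354/(-11 - 912))*(1/87081) = (50354/(-923))*(1/87081) = (50354*(-1/923))*(1/87081) = -50354/923*1/87081 = -50354/80375763 ≈ -0.00062648)
1/N = 1/(-50354/80375763) = -80375763/50354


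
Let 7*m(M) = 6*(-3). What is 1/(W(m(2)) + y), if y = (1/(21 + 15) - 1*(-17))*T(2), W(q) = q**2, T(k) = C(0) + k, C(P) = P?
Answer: 882/35869 ≈ 0.024589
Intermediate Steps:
m(M) = -18/7 (m(M) = (6*(-3))/7 = (1/7)*(-18) = -18/7)
T(k) = k (T(k) = 0 + k = k)
y = 613/18 (y = (1/(21 + 15) - 1*(-17))*2 = (1/36 + 17)*2 = (613/36)*2 = 613/18 ≈ 34.056)
1/(W(m(2)) + y) = 1/((-18/7)**2 + 613/18) = 1/(324/49 + 613/18) = 1/(35869/882) = 882/35869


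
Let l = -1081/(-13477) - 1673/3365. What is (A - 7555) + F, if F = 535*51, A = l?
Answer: 894738662194/45350105 ≈ 19730.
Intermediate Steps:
l = -18909456/45350105 (l = -1081*(-1/13477) - 1673*1/3365 = 1081/13477 - 1673/3365 = -18909456/45350105 ≈ -0.41697)
A = -18909456/45350105 ≈ -0.41697
F = 27285
(A - 7555) + F = (-18909456/45350105 - 7555) + 27285 = -342638952731/45350105 + 27285 = 894738662194/45350105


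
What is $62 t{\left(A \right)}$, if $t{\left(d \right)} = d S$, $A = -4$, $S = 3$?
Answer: $-744$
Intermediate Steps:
$t{\left(d \right)} = 3 d$ ($t{\left(d \right)} = d 3 = 3 d$)
$62 t{\left(A \right)} = 62 \cdot 3 \left(-4\right) = 62 \left(-12\right) = -744$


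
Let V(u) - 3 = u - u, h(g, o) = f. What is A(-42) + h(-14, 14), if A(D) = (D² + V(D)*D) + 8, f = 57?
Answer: 1703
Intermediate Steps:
h(g, o) = 57
V(u) = 3 (V(u) = 3 + (u - u) = 3 + 0 = 3)
A(D) = 8 + D² + 3*D (A(D) = (D² + 3*D) + 8 = 8 + D² + 3*D)
A(-42) + h(-14, 14) = (8 + (-42)² + 3*(-42)) + 57 = (8 + 1764 - 126) + 57 = 1646 + 57 = 1703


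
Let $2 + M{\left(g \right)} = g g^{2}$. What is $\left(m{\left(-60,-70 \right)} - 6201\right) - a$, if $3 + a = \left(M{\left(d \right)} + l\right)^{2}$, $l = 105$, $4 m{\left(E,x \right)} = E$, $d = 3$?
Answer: $-23113$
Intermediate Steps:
$M{\left(g \right)} = -2 + g^{3}$ ($M{\left(g \right)} = -2 + g g^{2} = -2 + g^{3}$)
$m{\left(E,x \right)} = \frac{E}{4}$
$a = 16897$ ($a = -3 + \left(\left(-2 + 3^{3}\right) + 105\right)^{2} = -3 + \left(\left(-2 + 27\right) + 105\right)^{2} = -3 + \left(25 + 105\right)^{2} = -3 + 130^{2} = -3 + 16900 = 16897$)
$\left(m{\left(-60,-70 \right)} - 6201\right) - a = \left(\frac{1}{4} \left(-60\right) - 6201\right) - 16897 = \left(-15 - 6201\right) - 16897 = -6216 - 16897 = -23113$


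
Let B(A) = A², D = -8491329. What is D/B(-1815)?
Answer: -85771/33275 ≈ -2.5776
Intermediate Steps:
D/B(-1815) = -8491329/((-1815)²) = -8491329/3294225 = -8491329*1/3294225 = -85771/33275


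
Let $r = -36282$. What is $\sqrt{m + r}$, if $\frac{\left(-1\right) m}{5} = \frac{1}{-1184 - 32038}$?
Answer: $\frac{i \sqrt{817234486122}}{4746} \approx 190.48 i$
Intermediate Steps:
$m = \frac{5}{33222}$ ($m = - \frac{5}{-1184 - 32038} = - \frac{5}{-33222} = \left(-5\right) \left(- \frac{1}{33222}\right) = \frac{5}{33222} \approx 0.0001505$)
$\sqrt{m + r} = \sqrt{\frac{5}{33222} - 36282} = \sqrt{- \frac{1205360599}{33222}} = \frac{i \sqrt{817234486122}}{4746}$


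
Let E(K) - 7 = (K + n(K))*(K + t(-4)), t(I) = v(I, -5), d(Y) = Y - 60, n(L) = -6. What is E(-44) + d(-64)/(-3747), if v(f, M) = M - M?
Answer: 8269753/3747 ≈ 2207.0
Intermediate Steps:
d(Y) = -60 + Y
v(f, M) = 0
t(I) = 0
E(K) = 7 + K*(-6 + K) (E(K) = 7 + (K - 6)*(K + 0) = 7 + (-6 + K)*K = 7 + K*(-6 + K))
E(-44) + d(-64)/(-3747) = (7 + (-44)² - 6*(-44)) + (-60 - 64)/(-3747) = (7 + 1936 + 264) - 124*(-1/3747) = 2207 + 124/3747 = 8269753/3747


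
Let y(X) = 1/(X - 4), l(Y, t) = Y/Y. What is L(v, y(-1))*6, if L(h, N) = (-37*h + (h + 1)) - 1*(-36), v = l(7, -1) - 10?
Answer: 2166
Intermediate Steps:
l(Y, t) = 1
y(X) = 1/(-4 + X)
v = -9 (v = 1 - 10 = -9)
L(h, N) = 37 - 36*h (L(h, N) = (-37*h + (1 + h)) + 36 = (1 - 36*h) + 36 = 37 - 36*h)
L(v, y(-1))*6 = (37 - 36*(-9))*6 = (37 + 324)*6 = 361*6 = 2166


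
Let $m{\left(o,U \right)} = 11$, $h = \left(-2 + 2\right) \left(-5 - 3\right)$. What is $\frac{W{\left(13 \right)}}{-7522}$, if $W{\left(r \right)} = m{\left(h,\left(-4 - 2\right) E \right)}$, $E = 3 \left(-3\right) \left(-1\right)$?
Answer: $- \frac{11}{7522} \approx -0.0014624$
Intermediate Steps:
$E = 9$ ($E = \left(-9\right) \left(-1\right) = 9$)
$h = 0$ ($h = 0 \left(-8\right) = 0$)
$W{\left(r \right)} = 11$
$\frac{W{\left(13 \right)}}{-7522} = \frac{11}{-7522} = 11 \left(- \frac{1}{7522}\right) = - \frac{11}{7522}$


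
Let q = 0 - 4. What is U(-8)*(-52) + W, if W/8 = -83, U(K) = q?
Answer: -456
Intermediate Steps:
q = -4
U(K) = -4
W = -664 (W = 8*(-83) = -664)
U(-8)*(-52) + W = -4*(-52) - 664 = 208 - 664 = -456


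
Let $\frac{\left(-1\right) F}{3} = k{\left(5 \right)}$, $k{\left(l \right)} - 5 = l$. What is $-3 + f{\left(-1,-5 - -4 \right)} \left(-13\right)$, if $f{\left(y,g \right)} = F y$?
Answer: $-393$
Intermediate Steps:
$k{\left(l \right)} = 5 + l$
$F = -30$ ($F = - 3 \left(5 + 5\right) = \left(-3\right) 10 = -30$)
$f{\left(y,g \right)} = - 30 y$
$-3 + f{\left(-1,-5 - -4 \right)} \left(-13\right) = -3 + \left(-30\right) \left(-1\right) \left(-13\right) = -3 + 30 \left(-13\right) = -3 - 390 = -393$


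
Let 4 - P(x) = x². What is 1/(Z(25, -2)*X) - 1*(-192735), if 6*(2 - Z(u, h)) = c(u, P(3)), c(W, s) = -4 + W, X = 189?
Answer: 109280743/567 ≈ 1.9274e+5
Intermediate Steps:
P(x) = 4 - x²
Z(u, h) = 8/3 - u/6 (Z(u, h) = 2 - (-4 + u)/6 = 2 + (⅔ - u/6) = 8/3 - u/6)
1/(Z(25, -2)*X) - 1*(-192735) = 1/((8/3 - ⅙*25)*189) - 1*(-192735) = 1/((8/3 - 25/6)*189) + 192735 = 1/(-3/2*189) + 192735 = 1/(-567/2) + 192735 = -2/567 + 192735 = 109280743/567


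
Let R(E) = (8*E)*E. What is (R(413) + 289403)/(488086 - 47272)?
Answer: 1653955/440814 ≈ 3.7520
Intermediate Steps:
R(E) = 8*E**2
(R(413) + 289403)/(488086 - 47272) = (8*413**2 + 289403)/(488086 - 47272) = (8*170569 + 289403)/440814 = (1364552 + 289403)*(1/440814) = 1653955*(1/440814) = 1653955/440814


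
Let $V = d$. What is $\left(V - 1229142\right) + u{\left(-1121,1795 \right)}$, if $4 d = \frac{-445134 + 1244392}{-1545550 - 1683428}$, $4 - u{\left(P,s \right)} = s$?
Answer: $- \frac{7949311552577}{6457956} \approx -1.2309 \cdot 10^{6}$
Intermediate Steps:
$u{\left(P,s \right)} = 4 - s$
$d = - \frac{399629}{6457956}$ ($d = \frac{\left(-445134 + 1244392\right) \frac{1}{-1545550 - 1683428}}{4} = \frac{799258 \frac{1}{-3228978}}{4} = \frac{799258 \left(- \frac{1}{3228978}\right)}{4} = \frac{1}{4} \left(- \frac{399629}{1614489}\right) = - \frac{399629}{6457956} \approx -0.061882$)
$V = - \frac{399629}{6457956} \approx -0.061882$
$\left(V - 1229142\right) + u{\left(-1121,1795 \right)} = \left(- \frac{399629}{6457956} - 1229142\right) + \left(4 - 1795\right) = - \frac{7937745353381}{6457956} + \left(4 - 1795\right) = - \frac{7937745353381}{6457956} - 1791 = - \frac{7949311552577}{6457956}$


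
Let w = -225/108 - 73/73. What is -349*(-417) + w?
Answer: 1746359/12 ≈ 1.4553e+5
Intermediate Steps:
w = -37/12 (w = -225*1/108 - 73*1/73 = -25/12 - 1 = -37/12 ≈ -3.0833)
-349*(-417) + w = -349*(-417) - 37/12 = 145533 - 37/12 = 1746359/12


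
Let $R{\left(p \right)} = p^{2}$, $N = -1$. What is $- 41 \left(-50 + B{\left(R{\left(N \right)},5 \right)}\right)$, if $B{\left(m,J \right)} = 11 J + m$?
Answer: $-246$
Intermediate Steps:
$B{\left(m,J \right)} = m + 11 J$
$- 41 \left(-50 + B{\left(R{\left(N \right)},5 \right)}\right) = - 41 \left(-50 + \left(\left(-1\right)^{2} + 11 \cdot 5\right)\right) = - 41 \left(-50 + \left(1 + 55\right)\right) = - 41 \left(-50 + 56\right) = \left(-41\right) 6 = -246$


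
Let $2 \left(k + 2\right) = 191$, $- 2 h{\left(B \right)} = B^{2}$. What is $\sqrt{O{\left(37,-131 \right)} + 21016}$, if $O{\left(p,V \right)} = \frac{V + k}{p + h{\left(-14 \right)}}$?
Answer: $\frac{\sqrt{312811294}}{122} \approx 144.97$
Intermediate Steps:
$h{\left(B \right)} = - \frac{B^{2}}{2}$
$k = \frac{187}{2}$ ($k = -2 + \frac{1}{2} \cdot 191 = -2 + \frac{191}{2} = \frac{187}{2} \approx 93.5$)
$O{\left(p,V \right)} = \frac{\frac{187}{2} + V}{-98 + p}$ ($O{\left(p,V \right)} = \frac{V + \frac{187}{2}}{p - \frac{\left(-14\right)^{2}}{2}} = \frac{\frac{187}{2} + V}{p - 98} = \frac{\frac{187}{2} + V}{-98 + p}$)
$\sqrt{O{\left(37,-131 \right)} + 21016} = \sqrt{\frac{\frac{187}{2} - 131}{-98 + 37} + 21016} = \sqrt{\frac{1}{-61} \left(- \frac{75}{2}\right) + 21016} = \sqrt{\left(- \frac{1}{61}\right) \left(- \frac{75}{2}\right) + 21016} = \sqrt{\frac{75}{122} + 21016} = \sqrt{\frac{2564027}{122}} = \frac{\sqrt{312811294}}{122}$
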